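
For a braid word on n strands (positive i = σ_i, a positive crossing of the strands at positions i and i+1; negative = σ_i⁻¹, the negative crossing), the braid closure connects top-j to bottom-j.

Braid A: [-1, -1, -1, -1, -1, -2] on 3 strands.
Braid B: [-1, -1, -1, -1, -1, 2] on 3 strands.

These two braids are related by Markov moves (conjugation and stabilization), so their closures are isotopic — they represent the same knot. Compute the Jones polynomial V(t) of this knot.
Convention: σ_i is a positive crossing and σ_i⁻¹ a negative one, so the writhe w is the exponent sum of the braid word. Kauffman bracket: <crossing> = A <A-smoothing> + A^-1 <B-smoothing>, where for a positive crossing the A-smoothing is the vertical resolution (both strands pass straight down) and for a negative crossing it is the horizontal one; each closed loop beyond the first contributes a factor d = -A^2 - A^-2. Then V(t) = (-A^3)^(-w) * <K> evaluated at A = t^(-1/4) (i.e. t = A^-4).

t^-2 + t^-4 - t^-5 + t^-6 - t^-7

Derivation:
Markov-equivalent braids have isotopic closures, hence identical knot invariants. Strip the Markov moves from each word to reach a common short braid β, then compute V(t) once on β.
Braid A: s1^-1 s1^-1 s1^-1 s1^-1 s1^-1 s2^-1 on 3 strands reduces by inverse Markov moves (closure unchanged at each step):
  Destabilize: the word has the form β·s2^-1 where s2^-1 occurs only as the final letter (β ∈ B_2); drop it and the last strand → 2 strands.
Reduced to β = s1^-1 s1^-1 s1^-1 s1^-1 s1^-1 on 2 strands, 5 crossings.
Braid B: s1^-1 s1^-1 s1^-1 s1^-1 s1^-1 s2 on 3 strands reduces by inverse Markov moves (closure unchanged at each step):
  Destabilize: the word has the form β·s2 where s2 occurs only as the final letter (β ∈ B_2); drop it and the last strand → 2 strands.
Reduced to β = s1^-1 s1^-1 s1^-1 s1^-1 s1^-1 on 2 strands, 5 crossings.
Both give the same β = s1^-1 s1^-1 s1^-1 s1^-1 s1^-1 on 2 strands, so one state sum suffices:
Braid: s1^-1 s1^-1 s1^-1 s1^-1 s1^-1 on 2 strands, 5 crossings.
Writhe w = (#positive) - (#negative) = 0 - 5 = -5.
Computing the Kauffman bracket via state sum. There are 2^5 = 32 states.
Each crossing splits two ways (0=vertical, 1=horizontal). The state's weight is A^(#A-smoothings - #B-smoothings) * d^(loops - 1).
  state 00000: A-exp=-5, loops=2, term = A^-5 * d^1
  state 00001: A-exp=-3, loops=1, term = A^-3 * d^0
  state 00010: A-exp=-3, loops=1, term = A^-3 * d^0
  state 00011: A-exp=-1, loops=2, term = A^-1 * d^1
  state 00100: A-exp=-3, loops=1, term = A^-3 * d^0
  state 00101: A-exp=-1, loops=2, term = A^-1 * d^1
  state 00110: A-exp=-1, loops=2, term = A^-1 * d^1
  state 00111: A-exp=+1, loops=3, term = A^1 * d^2
  state 01000: A-exp=-3, loops=1, term = A^-3 * d^0
  state 01001: A-exp=-1, loops=2, term = A^-1 * d^1
  state 01010: A-exp=-1, loops=2, term = A^-1 * d^1
  state 01011: A-exp=+1, loops=3, term = A^1 * d^2
  state 01100: A-exp=-1, loops=2, term = A^-1 * d^1
  state 01101: A-exp=+1, loops=3, term = A^1 * d^2
  state 01110: A-exp=+1, loops=3, term = A^1 * d^2
  state 01111: A-exp=+3, loops=4, term = A^3 * d^3
  state 10000: A-exp=-3, loops=1, term = A^-3 * d^0
  state 10001: A-exp=-1, loops=2, term = A^-1 * d^1
  state 10010: A-exp=-1, loops=2, term = A^-1 * d^1
  state 10011: A-exp=+1, loops=3, term = A^1 * d^2
  state 10100: A-exp=-1, loops=2, term = A^-1 * d^1
  state 10101: A-exp=+1, loops=3, term = A^1 * d^2
  state 10110: A-exp=+1, loops=3, term = A^1 * d^2
  state 10111: A-exp=+3, loops=4, term = A^3 * d^3
  state 11000: A-exp=-1, loops=2, term = A^-1 * d^1
  state 11001: A-exp=+1, loops=3, term = A^1 * d^2
  state 11010: A-exp=+1, loops=3, term = A^1 * d^2
  state 11011: A-exp=+3, loops=4, term = A^3 * d^3
  state 11100: A-exp=+1, loops=3, term = A^1 * d^2
  state 11101: A-exp=+3, loops=4, term = A^3 * d^3
  state 11110: A-exp=+3, loops=4, term = A^3 * d^3
  state 11111: A-exp=+5, loops=5, term = A^5 * d^4
Collect the terms by A-exponent (count of states per loop number):
Powers of d = -A^2 - A^-2: d^2 = A^4 + 2 + A^-4; d^3 = -A^6 - 3*A^2 - 3*A^-2 - A^-6; d^4 = A^8 + 4*A^4 + 6 + 4*A^-4 + A^-8.
  A^5 * (d^4) = A^13 + 4*A^9 + 6*A^5 + 4*A + A^-3
  A^3 * (5*d^3) = -5*A^9 - 15*A^5 - 15*A - 5*A^-3
  A^1 * (10*d^2) = 10*A^5 + 20*A + 10*A^-3
  A^-1 * (10*d) = -10*A - 10*A^-3
  A^-3 * (5) = 5*A^-3
  A^-5 * (d) = -A^-3 - A^-7
Summing the groups: <K> = A^13 - A^9 + A^5 - A - A^-7
Normalise by the writhe: (-A^3)^(-w) = (-A^3)^(5) = -A^15, so f(A) = -A^15 * <K> = -A^28 + A^24 - A^20 + A^16 + A^8.
Substitute A = t^(-1/4), i.e. A^e → t^(-e/4): V(t) = t^-2 + t^-4 - t^-5 + t^-6 - t^-7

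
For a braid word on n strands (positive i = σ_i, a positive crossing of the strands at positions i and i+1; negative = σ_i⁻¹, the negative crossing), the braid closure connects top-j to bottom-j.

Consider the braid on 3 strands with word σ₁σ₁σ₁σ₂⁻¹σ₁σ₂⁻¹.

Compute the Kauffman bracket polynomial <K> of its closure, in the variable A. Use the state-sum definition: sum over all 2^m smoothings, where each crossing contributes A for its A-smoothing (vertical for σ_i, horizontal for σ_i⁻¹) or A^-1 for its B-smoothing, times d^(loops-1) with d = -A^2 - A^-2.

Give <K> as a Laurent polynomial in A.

A^10 - A^6 + 2*A^2 - 2*A^-2 + 2*A^-6 - 2*A^-10 + A^-14

Derivation:
Braid: s1 s1 s1 s2^-1 s1 s2^-1 on 3 strands, 6 crossings.
Writhe w = (#positive) - (#negative) = 4 - 2 = 2.
Enumerate smoothing states for the bracket polynomial. There are 2^6 = 64 states.
Each crossing splits two ways (0=vertical, 1=horizontal). The state's weight is A^(#A-smoothings - #B-smoothings) * d^(loops - 1).
Tabulate the states by total A-exponent and number of loops L (A-exp: L × count):
  A^6: L=3 ×1
  A^4: L=2 ×6
  A^2: L=1 ×11, L=3 ×4
  A^0: L=2 ×19, L=4 ×1
  A^-2: L=3 ×15
  A^-4: L=4 ×6
  A^-6: L=5 ×1
Each group contributes A^e * Σ count * d^(L-1):
Powers of d = -A^2 - A^-2: d^2 = A^4 + 2 + A^-4; d^3 = -A^6 - 3*A^2 - 3*A^-2 - A^-6; d^4 = A^8 + 4*A^4 + 6 + 4*A^-4 + A^-8.
  A^6 * (d^2) = A^10 + 2*A^6 + A^2
  A^4 * (6*d) = -6*A^6 - 6*A^2
  A^2 * (11 + 4*d^2) = 4*A^6 + 19*A^2 + 4*A^-2
  A^0 * (19*d + d^3) = -A^6 - 22*A^2 - 22*A^-2 - A^-6
  A^-2 * (15*d^2) = 15*A^2 + 30*A^-2 + 15*A^-6
  A^-4 * (6*d^3) = -6*A^2 - 18*A^-2 - 18*A^-6 - 6*A^-10
  A^-6 * (d^4) = A^2 + 4*A^-2 + 6*A^-6 + 4*A^-10 + A^-14
Summing the groups: <K> = A^10 - A^6 + 2*A^2 - 2*A^-2 + 2*A^-6 - 2*A^-10 + A^-14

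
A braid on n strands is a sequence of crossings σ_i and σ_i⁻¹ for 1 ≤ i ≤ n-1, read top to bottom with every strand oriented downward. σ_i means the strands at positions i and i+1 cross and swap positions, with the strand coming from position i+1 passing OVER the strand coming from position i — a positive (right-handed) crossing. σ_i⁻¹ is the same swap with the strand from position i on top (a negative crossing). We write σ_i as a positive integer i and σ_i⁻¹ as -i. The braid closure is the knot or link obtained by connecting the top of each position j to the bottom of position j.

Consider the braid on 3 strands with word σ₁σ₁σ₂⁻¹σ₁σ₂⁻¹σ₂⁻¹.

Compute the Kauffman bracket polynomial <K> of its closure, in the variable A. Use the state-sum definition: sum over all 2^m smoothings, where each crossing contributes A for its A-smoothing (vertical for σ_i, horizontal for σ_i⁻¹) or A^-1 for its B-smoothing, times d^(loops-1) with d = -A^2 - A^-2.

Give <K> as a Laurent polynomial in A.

-A^12 + 2*A^8 - 2*A^4 + 3 - 2*A^-4 + 2*A^-8 - A^-12

Derivation:
Braid: s1 s1 s2^-1 s1 s2^-1 s2^-1 on 3 strands, 6 crossings.
Writhe w = (#positive) - (#negative) = 3 - 3 = 0.
State-sum expansion of <K>. There are 2^6 = 64 states.
For each crossing: s=0 is the vertical smoothing, s=1 horizontal. Crossing k contributes A^(sign_k * (1 - 2*s_k)); loop factor d = -A^2 - A^-2.
Tabulate the states by total A-exponent and number of loops L (A-exp: L × count):
  A^6: L=4 ×1
  A^4: L=3 ×6
  A^2: L=2 ×14, L=4 ×1
  A^0: L=1 ×13, L=3 ×7
  A^-2: L=2 ×14, L=4 ×1
  A^-4: L=3 ×6
  A^-6: L=4 ×1
Each group contributes A^e * Σ count * d^(L-1):
Powers of d = -A^2 - A^-2: d^2 = A^4 + 2 + A^-4; d^3 = -A^6 - 3*A^2 - 3*A^-2 - A^-6.
  A^6 * (d^3) = -A^12 - 3*A^8 - 3*A^4 - 1
  A^4 * (6*d^2) = 6*A^8 + 12*A^4 + 6
  A^2 * (14*d + d^3) = -A^8 - 17*A^4 - 17 - A^-4
  A^0 * (13 + 7*d^2) = 7*A^4 + 27 + 7*A^-4
  A^-2 * (14*d + d^3) = -A^4 - 17 - 17*A^-4 - A^-8
  A^-4 * (6*d^2) = 6 + 12*A^-4 + 6*A^-8
  A^-6 * (d^3) = -1 - 3*A^-4 - 3*A^-8 - A^-12
Summing the groups: <K> = -A^12 + 2*A^8 - 2*A^4 + 3 - 2*A^-4 + 2*A^-8 - A^-12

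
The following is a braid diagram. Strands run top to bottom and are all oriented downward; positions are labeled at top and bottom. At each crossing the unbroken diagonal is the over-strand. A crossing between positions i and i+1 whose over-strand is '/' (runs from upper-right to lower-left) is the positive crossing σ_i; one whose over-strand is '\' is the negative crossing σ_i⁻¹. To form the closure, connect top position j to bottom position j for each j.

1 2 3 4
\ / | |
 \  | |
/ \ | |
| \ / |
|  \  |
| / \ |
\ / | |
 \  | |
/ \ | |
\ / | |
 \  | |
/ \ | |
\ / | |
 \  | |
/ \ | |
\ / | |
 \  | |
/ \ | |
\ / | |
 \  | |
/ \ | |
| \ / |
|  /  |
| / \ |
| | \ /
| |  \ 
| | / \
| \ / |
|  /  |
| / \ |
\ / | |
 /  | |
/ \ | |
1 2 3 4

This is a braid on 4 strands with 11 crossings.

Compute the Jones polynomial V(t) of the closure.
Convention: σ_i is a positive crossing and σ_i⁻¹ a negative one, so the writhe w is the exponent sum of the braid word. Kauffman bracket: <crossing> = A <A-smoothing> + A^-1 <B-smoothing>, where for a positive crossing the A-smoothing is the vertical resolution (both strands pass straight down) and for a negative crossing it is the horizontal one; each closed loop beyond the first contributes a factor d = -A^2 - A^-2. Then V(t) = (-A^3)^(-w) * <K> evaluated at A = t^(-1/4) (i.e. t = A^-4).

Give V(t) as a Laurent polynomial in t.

Reading the diagram top to bottom ('/'-over between positions i,i+1 = s_i, '\'-over = s_i^-1): braid word = s1^-1 s2^-1 s1^-1 s1^-1 s1^-1 s1^-1 s1^-1 s2 s3^-1 s2 s1.
The presented braid s1^-1 s2^-1 s1^-1 s1^-1 s1^-1 s1^-1 s1^-1 s2 s3^-1 s2 s1 on 4 strands reduces by inverse Markov moves (closure unchanged at each step):
  Deconjugate: the word is γ·β·γ⁻¹ with γ = s1^-1 s2^-1 (prefix) and γ⁻¹ = s2 s1 (suffix); strip both.
  Destabilize: the word has the form β·s3^-1 where s3^-1 occurs only as the final letter (β ∈ B_3); drop it and the last strand → 3 strands.
  Destabilize: the word has the form β·s2 where s2 occurs only as the final letter (β ∈ B_2); drop it and the last strand → 2 strands.
Reduced to β = s1^-1 s1^-1 s1^-1 s1^-1 s1^-1 on 2 strands, 5 crossings.
Compute on β:
Braid: s1^-1 s1^-1 s1^-1 s1^-1 s1^-1 on 2 strands, 5 crossings.
Writhe w = (#positive) - (#negative) = 0 - 5 = -5.
Enumerate smoothing states for the bracket polynomial. There are 2^5 = 32 states.
Smooth each crossing (0=||, 1=⌣⌢); contribution A^(Σ sign_k(1-2s_k)) * d^(L-1).
  state 00000: A-exp=-5, loops=2, term = A^-5 * d^1
  state 00001: A-exp=-3, loops=1, term = A^-3 * d^0
  state 00010: A-exp=-3, loops=1, term = A^-3 * d^0
  state 00011: A-exp=-1, loops=2, term = A^-1 * d^1
  state 00100: A-exp=-3, loops=1, term = A^-3 * d^0
  state 00101: A-exp=-1, loops=2, term = A^-1 * d^1
  state 00110: A-exp=-1, loops=2, term = A^-1 * d^1
  state 00111: A-exp=+1, loops=3, term = A^1 * d^2
  state 01000: A-exp=-3, loops=1, term = A^-3 * d^0
  state 01001: A-exp=-1, loops=2, term = A^-1 * d^1
  state 01010: A-exp=-1, loops=2, term = A^-1 * d^1
  state 01011: A-exp=+1, loops=3, term = A^1 * d^2
  state 01100: A-exp=-1, loops=2, term = A^-1 * d^1
  state 01101: A-exp=+1, loops=3, term = A^1 * d^2
  state 01110: A-exp=+1, loops=3, term = A^1 * d^2
  state 01111: A-exp=+3, loops=4, term = A^3 * d^3
  state 10000: A-exp=-3, loops=1, term = A^-3 * d^0
  state 10001: A-exp=-1, loops=2, term = A^-1 * d^1
  state 10010: A-exp=-1, loops=2, term = A^-1 * d^1
  state 10011: A-exp=+1, loops=3, term = A^1 * d^2
  state 10100: A-exp=-1, loops=2, term = A^-1 * d^1
  state 10101: A-exp=+1, loops=3, term = A^1 * d^2
  state 10110: A-exp=+1, loops=3, term = A^1 * d^2
  state 10111: A-exp=+3, loops=4, term = A^3 * d^3
  state 11000: A-exp=-1, loops=2, term = A^-1 * d^1
  state 11001: A-exp=+1, loops=3, term = A^1 * d^2
  state 11010: A-exp=+1, loops=3, term = A^1 * d^2
  state 11011: A-exp=+3, loops=4, term = A^3 * d^3
  state 11100: A-exp=+1, loops=3, term = A^1 * d^2
  state 11101: A-exp=+3, loops=4, term = A^3 * d^3
  state 11110: A-exp=+3, loops=4, term = A^3 * d^3
  state 11111: A-exp=+5, loops=5, term = A^5 * d^4
Collect the terms by A-exponent (count of states per loop number):
Powers of d = -A^2 - A^-2: d^2 = A^4 + 2 + A^-4; d^3 = -A^6 - 3*A^2 - 3*A^-2 - A^-6; d^4 = A^8 + 4*A^4 + 6 + 4*A^-4 + A^-8.
  A^5 * (d^4) = A^13 + 4*A^9 + 6*A^5 + 4*A + A^-3
  A^3 * (5*d^3) = -5*A^9 - 15*A^5 - 15*A - 5*A^-3
  A^1 * (10*d^2) = 10*A^5 + 20*A + 10*A^-3
  A^-1 * (10*d) = -10*A - 10*A^-3
  A^-3 * (5) = 5*A^-3
  A^-5 * (d) = -A^-3 - A^-7
Summing the groups: <K> = A^13 - A^9 + A^5 - A - A^-7
Normalise by the writhe: (-A^3)^(-w) = (-A^3)^(5) = -A^15, so f(A) = -A^15 * <K> = -A^28 + A^24 - A^20 + A^16 + A^8.
Substitute A = t^(-1/4), i.e. A^e → t^(-e/4): V(t) = t^-2 + t^-4 - t^-5 + t^-6 - t^-7

Answer: t^-2 + t^-4 - t^-5 + t^-6 - t^-7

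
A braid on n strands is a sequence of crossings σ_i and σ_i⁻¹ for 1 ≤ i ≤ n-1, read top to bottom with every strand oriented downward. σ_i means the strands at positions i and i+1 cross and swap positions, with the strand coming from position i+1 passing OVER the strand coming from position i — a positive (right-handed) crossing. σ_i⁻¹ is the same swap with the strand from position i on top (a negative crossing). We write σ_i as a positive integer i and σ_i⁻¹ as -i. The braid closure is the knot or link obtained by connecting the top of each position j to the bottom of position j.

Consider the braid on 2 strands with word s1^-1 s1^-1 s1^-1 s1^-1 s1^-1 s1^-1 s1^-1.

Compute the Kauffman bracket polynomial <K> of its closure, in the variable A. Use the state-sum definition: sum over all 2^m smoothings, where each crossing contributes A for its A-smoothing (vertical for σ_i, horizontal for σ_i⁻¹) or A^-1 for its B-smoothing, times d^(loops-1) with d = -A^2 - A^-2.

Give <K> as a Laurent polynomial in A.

A^19 - A^15 + A^11 - A^7 + A^3 - A^-1 - A^-9

Derivation:
Braid: s1^-1 s1^-1 s1^-1 s1^-1 s1^-1 s1^-1 s1^-1 on 2 strands, 7 crossings.
Writhe w = (#positive) - (#negative) = 0 - 7 = -7.
State-sum expansion of <K>. There are 2^7 = 128 states.
Each crossing splits two ways (0=vertical, 1=horizontal). The state's weight is A^(#A-smoothings - #B-smoothings) * d^(loops - 1).
Tabulate the states by total A-exponent and number of loops L (A-exp: L × count):
  A^7: L=7 ×1
  A^5: L=6 ×7
  A^3: L=5 ×21
  A^1: L=4 ×35
  A^-1: L=3 ×35
  A^-3: L=2 ×21
  A^-5: L=1 ×7
  A^-7: L=2 ×1
Each group contributes A^e * Σ count * d^(L-1):
Powers of d = -A^2 - A^-2: d^2 = A^4 + 2 + A^-4; d^3 = -A^6 - 3*A^2 - 3*A^-2 - A^-6; d^4 = A^8 + 4*A^4 + 6 + 4*A^-4 + A^-8; d^5 = -A^10 - 5*A^6 - 10*A^2 - 10*A^-2 - 5*A^-6 - A^-10; d^6 = A^12 + 6*A^8 + 15*A^4 + 20 + 15*A^-4 + 6*A^-8 + A^-12.
  A^7 * (d^6) = A^19 + 6*A^15 + 15*A^11 + 20*A^7 + 15*A^3 + 6*A^-1 + A^-5
  A^5 * (7*d^5) = -7*A^15 - 35*A^11 - 70*A^7 - 70*A^3 - 35*A^-1 - 7*A^-5
  A^3 * (21*d^4) = 21*A^11 + 84*A^7 + 126*A^3 + 84*A^-1 + 21*A^-5
  A^1 * (35*d^3) = -35*A^7 - 105*A^3 - 105*A^-1 - 35*A^-5
  A^-1 * (35*d^2) = 35*A^3 + 70*A^-1 + 35*A^-5
  A^-3 * (21*d) = -21*A^-1 - 21*A^-5
  A^-5 * (7) = 7*A^-5
  A^-7 * (d) = -A^-5 - A^-9
Summing the groups: <K> = A^19 - A^15 + A^11 - A^7 + A^3 - A^-1 - A^-9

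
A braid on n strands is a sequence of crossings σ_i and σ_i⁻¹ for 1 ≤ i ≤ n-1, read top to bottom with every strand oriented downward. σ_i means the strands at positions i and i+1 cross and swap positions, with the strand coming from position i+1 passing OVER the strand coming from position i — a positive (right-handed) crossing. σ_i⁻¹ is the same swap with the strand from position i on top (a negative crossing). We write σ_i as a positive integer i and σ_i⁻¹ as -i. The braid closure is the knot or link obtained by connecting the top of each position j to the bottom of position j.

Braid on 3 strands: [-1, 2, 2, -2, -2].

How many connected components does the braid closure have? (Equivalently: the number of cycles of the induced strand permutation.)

Track the strand permutation on 3 strands, starting from identity.
  step 1: s1^-1 swaps positions 1,2 -> [2 1 3]
  step 2: s2 swaps positions 2,3 -> [2 3 1]
  step 3: s2 swaps positions 2,3 -> [2 1 3]
  step 4: s2^-1 swaps positions 2,3 -> [2 3 1]
  step 5: s2^-1 swaps positions 2,3 -> [2 1 3]
Final permutation (position -> original strand): [2 1 3]
Closure components = cycle count of this permutation = 2.

Answer: 2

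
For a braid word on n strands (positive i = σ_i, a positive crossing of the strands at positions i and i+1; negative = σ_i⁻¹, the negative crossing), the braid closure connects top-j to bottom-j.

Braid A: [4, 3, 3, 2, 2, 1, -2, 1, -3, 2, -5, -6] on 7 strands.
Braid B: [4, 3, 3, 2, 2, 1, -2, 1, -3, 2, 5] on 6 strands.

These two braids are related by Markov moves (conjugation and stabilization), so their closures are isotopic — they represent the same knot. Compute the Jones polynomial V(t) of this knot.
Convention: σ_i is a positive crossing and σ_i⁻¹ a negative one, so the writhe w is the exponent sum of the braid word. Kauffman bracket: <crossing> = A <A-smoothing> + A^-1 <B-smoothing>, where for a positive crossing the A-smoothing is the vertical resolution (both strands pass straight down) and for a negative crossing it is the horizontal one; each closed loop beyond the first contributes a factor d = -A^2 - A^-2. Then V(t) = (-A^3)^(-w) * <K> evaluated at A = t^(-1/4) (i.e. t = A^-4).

Markov-equivalent braids have isotopic closures, hence identical knot invariants. Strip the Markov moves from each word to reach a common short braid β, then compute V(t) once on β.
Braid A: s4 s3 s3 s2 s2 s1 s2^-1 s1 s3^-1 s2 s5^-1 s6^-1 on 7 strands reduces by inverse Markov moves (closure unchanged at each step):
  Destabilize: the word has the form β·s6^-1 where s6^-1 occurs only as the final letter (β ∈ B_6); drop it and the last strand → 6 strands.
  Destabilize: the word has the form β·s5^-1 where s5^-1 occurs only as the final letter (β ∈ B_5); drop it and the last strand → 5 strands.
Reduced to β = s4 s3 s3 s2 s2 s1 s2^-1 s1 s3^-1 s2 on 5 strands, 10 crossings.
Braid B: s4 s3 s3 s2 s2 s1 s2^-1 s1 s3^-1 s2 s5 on 6 strands reduces by inverse Markov moves (closure unchanged at each step):
  Destabilize: the word has the form β·s5 where s5 occurs only as the final letter (β ∈ B_5); drop it and the last strand → 5 strands.
Reduced to β = s4 s3 s3 s2 s2 s1 s2^-1 s1 s3^-1 s2 on 5 strands, 10 crossings.
Both give the same β = s4 s3 s3 s2 s2 s1 s2^-1 s1 s3^-1 s2 on 5 strands, so one state sum suffices:
Braid: s4 s3 s3 s2 s2 s1 s2^-1 s1 s3^-1 s2 on 5 strands, 10 crossings.
Writhe w = (#positive) - (#negative) = 8 - 2 = 6.
Computing the Kauffman bracket via state sum. There are 2^10 = 1024 states.
For each crossing: s=0 is the vertical smoothing, s=1 horizontal. Crossing k contributes A^(sign_k * (1 - 2*s_k)); loop factor d = -A^2 - A^-2.
Tabulate the states by total A-exponent and number of loops L (A-exp: L × count):
  A^10: L=3 ×1
  A^8: L=2 ×3, L=4 ×7
  A^6: L=1 ×2, L=3 ×29, L=5 ×14
  A^4: L=2 ×39, L=4 ×72, L=6 ×9
  A^2: L=1 ×17, L=3 ×137, L=5 ×54, L=7 ×2
  A^0: L=2 ×109, L=4 ×128, L=6 ×15
  A^-2: L=1 ×30, L=3 ×132, L=5 ×47, L=7 ×1
  A^-4: L=2 ×49, L=4 ×65, L=6 ×6
  A^-6: L=3 ×31, L=5 ×14
  A^-8: L=4 ×9, L=6 ×1
  A^-10: L=5 ×1
Each group contributes A^e * Σ count * d^(L-1):
Powers of d = -A^2 - A^-2: d^2 = A^4 + 2 + A^-4; d^3 = -A^6 - 3*A^2 - 3*A^-2 - A^-6; d^4 = A^8 + 4*A^4 + 6 + 4*A^-4 + A^-8; d^5 = -A^10 - 5*A^6 - 10*A^2 - 10*A^-2 - 5*A^-6 - A^-10; d^6 = A^12 + 6*A^8 + 15*A^4 + 20 + 15*A^-4 + 6*A^-8 + A^-12.
  A^10 * (d^2) = A^14 + 2*A^10 + A^6
  A^8 * (3*d + 7*d^3) = -7*A^14 - 24*A^10 - 24*A^6 - 7*A^2
  A^6 * (2 + 29*d^2 + 14*d^4) = 14*A^14 + 85*A^10 + 144*A^6 + 85*A^2 + 14*A^-2
  A^4 * (39*d + 72*d^3 + 9*d^5) = -9*A^14 - 117*A^10 - 345*A^6 - 345*A^2 - 117*A^-2 - 9*A^-6
  A^2 * (17 + 137*d^2 + 54*d^4 + 2*d^6) = 2*A^14 + 66*A^10 + 383*A^6 + 655*A^2 + 383*A^-2 + 66*A^-6 + 2*A^-10
  A^0 * (109*d + 128*d^3 + 15*d^5) = -15*A^10 - 203*A^6 - 643*A^2 - 643*A^-2 - 203*A^-6 - 15*A^-10
  A^-2 * (30 + 132*d^2 + 47*d^4 + d^6) = A^10 + 53*A^6 + 335*A^2 + 596*A^-2 + 335*A^-6 + 53*A^-10 + A^-14
  A^-4 * (49*d + 65*d^3 + 6*d^5) = -6*A^6 - 95*A^2 - 304*A^-2 - 304*A^-6 - 95*A^-10 - 6*A^-14
  A^-6 * (31*d^2 + 14*d^4) = 14*A^2 + 87*A^-2 + 146*A^-6 + 87*A^-10 + 14*A^-14
  A^-8 * (9*d^3 + d^5) = -A^2 - 14*A^-2 - 37*A^-6 - 37*A^-10 - 14*A^-14 - A^-18
  A^-10 * (d^4) = A^-2 + 4*A^-6 + 6*A^-10 + 4*A^-14 + A^-18
Summing the groups: <K> = A^14 - 2*A^10 + 3*A^6 - 2*A^2 + 3*A^-2 - 2*A^-6 + A^-10 - A^-14
Normalise by the writhe: (-A^3)^(-w) = (-A^3)^(-6) = A^-18, so f(A) = A^-18 * <K> = A^-4 - 2*A^-8 + 3*A^-12 - 2*A^-16 + 3*A^-20 - 2*A^-24 + A^-28 - A^-32.
Substitute A = t^(-1/4), i.e. A^e → t^(-e/4): V(t) = -t^8 + t^7 - 2*t^6 + 3*t^5 - 2*t^4 + 3*t^3 - 2*t^2 + t

Answer: -t^8 + t^7 - 2*t^6 + 3*t^5 - 2*t^4 + 3*t^3 - 2*t^2 + t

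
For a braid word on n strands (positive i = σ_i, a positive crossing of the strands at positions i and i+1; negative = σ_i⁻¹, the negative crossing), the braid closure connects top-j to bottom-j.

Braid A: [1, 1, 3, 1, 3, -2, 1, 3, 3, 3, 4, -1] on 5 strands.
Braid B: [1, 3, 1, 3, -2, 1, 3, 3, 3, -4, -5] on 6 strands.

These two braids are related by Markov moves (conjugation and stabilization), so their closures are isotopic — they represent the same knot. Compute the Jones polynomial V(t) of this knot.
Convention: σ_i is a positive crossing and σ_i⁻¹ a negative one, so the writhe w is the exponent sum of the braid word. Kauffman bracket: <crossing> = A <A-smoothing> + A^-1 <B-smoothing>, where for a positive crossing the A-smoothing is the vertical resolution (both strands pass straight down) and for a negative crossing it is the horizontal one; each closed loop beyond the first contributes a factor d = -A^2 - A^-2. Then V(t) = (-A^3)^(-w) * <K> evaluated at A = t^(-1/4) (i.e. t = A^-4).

Markov-equivalent braids have isotopic closures, hence identical knot invariants. Strip the Markov moves from each word to reach a common short braid β, then compute V(t) once on β.
Braid A: s1 s1 s3 s1 s3 s2^-1 s1 s3 s3 s3 s4 s1^-1 on 5 strands reduces by inverse Markov moves (closure unchanged at each step):
  Deconjugate: the word is γ·β·γ⁻¹ with γ = s1 (prefix) and γ⁻¹ = s1^-1 (suffix); strip both.
  Destabilize: the word has the form β·s4 where s4 occurs only as the final letter (β ∈ B_4); drop it and the last strand → 4 strands.
Reduced to β = s1 s3 s1 s3 s2^-1 s1 s3 s3 s3 on 4 strands, 9 crossings.
Braid B: s1 s3 s1 s3 s2^-1 s1 s3 s3 s3 s4^-1 s5^-1 on 6 strands reduces by inverse Markov moves (closure unchanged at each step):
  Destabilize: the word has the form β·s5^-1 where s5^-1 occurs only as the final letter (β ∈ B_5); drop it and the last strand → 5 strands.
  Destabilize: the word has the form β·s4^-1 where s4^-1 occurs only as the final letter (β ∈ B_4); drop it and the last strand → 4 strands.
Reduced to β = s1 s3 s1 s3 s2^-1 s1 s3 s3 s3 on 4 strands, 9 crossings.
Both give the same β = s1 s3 s1 s3 s2^-1 s1 s3 s3 s3 on 4 strands, so one state sum suffices:
Braid: s1 s3 s1 s3 s2^-1 s1 s3 s3 s3 on 4 strands, 9 crossings.
Writhe w = (#positive) - (#negative) = 8 - 1 = 7.
State-sum expansion of <K>. There are 2^9 = 512 states.
Each crossing splits two ways (0=vertical, 1=horizontal). The state's weight is A^(#A-smoothings - #B-smoothings) * d^(loops - 1).
Tabulate the states by total A-exponent and number of loops L (A-exp: L × count):
  A^9: L=3 ×1
  A^7: L=2 ×8, L=4 ×1
  A^5: L=1 ×15, L=3 ×21
  A^3: L=2 ×60, L=4 ×24
  A^1: L=3 ×110, L=5 ×16
  A^-1: L=4 ×120, L=6 ×6
  A^-3: L=5 ×83, L=7 ×1
  A^-5: L=6 ×36
  A^-7: L=7 ×9
  A^-9: L=8 ×1
Each group contributes A^e * Σ count * d^(L-1):
Powers of d = -A^2 - A^-2: d^2 = A^4 + 2 + A^-4; d^3 = -A^6 - 3*A^2 - 3*A^-2 - A^-6; d^4 = A^8 + 4*A^4 + 6 + 4*A^-4 + A^-8; d^5 = -A^10 - 5*A^6 - 10*A^2 - 10*A^-2 - 5*A^-6 - A^-10; d^6 = A^12 + 6*A^8 + 15*A^4 + 20 + 15*A^-4 + 6*A^-8 + A^-12; d^7 = -A^14 - 7*A^10 - 21*A^6 - 35*A^2 - 35*A^-2 - 21*A^-6 - 7*A^-10 - A^-14.
  A^9 * (d^2) = A^13 + 2*A^9 + A^5
  A^7 * (8*d + d^3) = -A^13 - 11*A^9 - 11*A^5 - A
  A^5 * (15 + 21*d^2) = 21*A^9 + 57*A^5 + 21*A
  A^3 * (60*d + 24*d^3) = -24*A^9 - 132*A^5 - 132*A - 24*A^-3
  A^1 * (110*d^2 + 16*d^4) = 16*A^9 + 174*A^5 + 316*A + 174*A^-3 + 16*A^-7
  A^-1 * (120*d^3 + 6*d^5) = -6*A^9 - 150*A^5 - 420*A - 420*A^-3 - 150*A^-7 - 6*A^-11
  A^-3 * (83*d^4 + d^6) = A^9 + 89*A^5 + 347*A + 518*A^-3 + 347*A^-7 + 89*A^-11 + A^-15
  A^-5 * (36*d^5) = -36*A^5 - 180*A - 360*A^-3 - 360*A^-7 - 180*A^-11 - 36*A^-15
  A^-7 * (9*d^6) = 9*A^5 + 54*A + 135*A^-3 + 180*A^-7 + 135*A^-11 + 54*A^-15 + 9*A^-19
  A^-9 * (d^7) = -A^5 - 7*A - 21*A^-3 - 35*A^-7 - 35*A^-11 - 21*A^-15 - 7*A^-19 - A^-23
Summing the groups: <K> = -A^9 - 2*A + 2*A^-3 - 2*A^-7 + 3*A^-11 - 2*A^-15 + 2*A^-19 - A^-23
Normalise by the writhe: (-A^3)^(-w) = (-A^3)^(-7) = -A^-21, so f(A) = -A^-21 * <K> = A^-12 + 2*A^-20 - 2*A^-24 + 2*A^-28 - 3*A^-32 + 2*A^-36 - 2*A^-40 + A^-44.
Substitute A = t^(-1/4), i.e. A^e → t^(-e/4): V(t) = t^11 - 2*t^10 + 2*t^9 - 3*t^8 + 2*t^7 - 2*t^6 + 2*t^5 + t^3

Answer: t^11 - 2*t^10 + 2*t^9 - 3*t^8 + 2*t^7 - 2*t^6 + 2*t^5 + t^3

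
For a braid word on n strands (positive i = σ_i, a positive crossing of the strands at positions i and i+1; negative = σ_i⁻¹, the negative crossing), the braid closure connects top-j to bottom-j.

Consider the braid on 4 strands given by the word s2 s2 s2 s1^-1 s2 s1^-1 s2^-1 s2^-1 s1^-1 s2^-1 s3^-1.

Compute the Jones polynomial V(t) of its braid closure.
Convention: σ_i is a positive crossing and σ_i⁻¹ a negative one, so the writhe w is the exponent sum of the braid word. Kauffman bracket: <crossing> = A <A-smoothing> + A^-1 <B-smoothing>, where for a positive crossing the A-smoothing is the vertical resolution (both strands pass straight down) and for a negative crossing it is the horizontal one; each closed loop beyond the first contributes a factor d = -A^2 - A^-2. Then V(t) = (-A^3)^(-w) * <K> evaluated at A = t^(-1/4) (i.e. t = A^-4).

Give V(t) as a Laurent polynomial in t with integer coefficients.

-t + 2 - t^-1 + 2*t^-2 - t^-3 + t^-4 - t^-5

Derivation:
The presented braid s2 s2 s2 s1^-1 s2 s1^-1 s2^-1 s2^-1 s1^-1 s2^-1 s3^-1 on 4 strands reduces by inverse Markov moves (closure unchanged at each step):
  Destabilize: the word has the form β·s3^-1 where s3^-1 occurs only as the final letter (β ∈ B_3); drop it and the last strand → 3 strands.
  Deconjugate: the word is γ·β·γ⁻¹ with γ = s2 (prefix) and γ⁻¹ = s2^-1 (suffix); strip both.
Reduced to β = s2 s2 s1^-1 s2 s1^-1 s2^-1 s2^-1 s1^-1 on 3 strands, 8 crossings.
Compute on β:
Braid: s2 s2 s1^-1 s2 s1^-1 s2^-1 s2^-1 s1^-1 on 3 strands, 8 crossings.
Writhe w = (#positive) - (#negative) = 3 - 5 = -2.
Computing the Kauffman bracket via state sum. There are 2^8 = 256 states.
For each crossing: s=0 is the vertical smoothing, s=1 horizontal. Crossing k contributes A^(sign_k * (1 - 2*s_k)); loop factor d = -A^2 - A^-2.
Tabulate the states by total A-exponent and number of loops L (A-exp: L × count):
  A^8: L=4 ×1
  A^6: L=3 ×8
  A^4: L=2 ×23, L=4 ×5
  A^2: L=1 ×22, L=3 ×33, L=5 ×1
  A^0: L=2 ×52, L=4 ×18
  A^-2: L=1 ×13, L=3 ×37, L=5 ×6
  A^-4: L=2 ×14, L=4 ×13, L=6 ×1
  A^-6: L=3 ×6, L=5 ×2
  A^-8: L=4 ×1
Each group contributes A^e * Σ count * d^(L-1):
Powers of d = -A^2 - A^-2: d^2 = A^4 + 2 + A^-4; d^3 = -A^6 - 3*A^2 - 3*A^-2 - A^-6; d^4 = A^8 + 4*A^4 + 6 + 4*A^-4 + A^-8; d^5 = -A^10 - 5*A^6 - 10*A^2 - 10*A^-2 - 5*A^-6 - A^-10.
  A^8 * (d^3) = -A^14 - 3*A^10 - 3*A^6 - A^2
  A^6 * (8*d^2) = 8*A^10 + 16*A^6 + 8*A^2
  A^4 * (23*d + 5*d^3) = -5*A^10 - 38*A^6 - 38*A^2 - 5*A^-2
  A^2 * (22 + 33*d^2 + d^4) = A^10 + 37*A^6 + 94*A^2 + 37*A^-2 + A^-6
  A^0 * (52*d + 18*d^3) = -18*A^6 - 106*A^2 - 106*A^-2 - 18*A^-6
  A^-2 * (13 + 37*d^2 + 6*d^4) = 6*A^6 + 61*A^2 + 123*A^-2 + 61*A^-6 + 6*A^-10
  A^-4 * (14*d + 13*d^3 + d^5) = -A^6 - 18*A^2 - 63*A^-2 - 63*A^-6 - 18*A^-10 - A^-14
  A^-6 * (6*d^2 + 2*d^4) = 2*A^2 + 14*A^-2 + 24*A^-6 + 14*A^-10 + 2*A^-14
  A^-8 * (d^3) = -A^-2 - 3*A^-6 - 3*A^-10 - A^-14
Summing the groups: <K> = -A^14 + A^10 - A^6 + 2*A^2 - A^-2 + 2*A^-6 - A^-10
Normalise by the writhe: (-A^3)^(-w) = (-A^3)^(2) = A^6, so f(A) = A^6 * <K> = -A^20 + A^16 - A^12 + 2*A^8 - A^4 + 2 - A^-4.
Substitute A = t^(-1/4), i.e. A^e → t^(-e/4): V(t) = -t + 2 - t^-1 + 2*t^-2 - t^-3 + t^-4 - t^-5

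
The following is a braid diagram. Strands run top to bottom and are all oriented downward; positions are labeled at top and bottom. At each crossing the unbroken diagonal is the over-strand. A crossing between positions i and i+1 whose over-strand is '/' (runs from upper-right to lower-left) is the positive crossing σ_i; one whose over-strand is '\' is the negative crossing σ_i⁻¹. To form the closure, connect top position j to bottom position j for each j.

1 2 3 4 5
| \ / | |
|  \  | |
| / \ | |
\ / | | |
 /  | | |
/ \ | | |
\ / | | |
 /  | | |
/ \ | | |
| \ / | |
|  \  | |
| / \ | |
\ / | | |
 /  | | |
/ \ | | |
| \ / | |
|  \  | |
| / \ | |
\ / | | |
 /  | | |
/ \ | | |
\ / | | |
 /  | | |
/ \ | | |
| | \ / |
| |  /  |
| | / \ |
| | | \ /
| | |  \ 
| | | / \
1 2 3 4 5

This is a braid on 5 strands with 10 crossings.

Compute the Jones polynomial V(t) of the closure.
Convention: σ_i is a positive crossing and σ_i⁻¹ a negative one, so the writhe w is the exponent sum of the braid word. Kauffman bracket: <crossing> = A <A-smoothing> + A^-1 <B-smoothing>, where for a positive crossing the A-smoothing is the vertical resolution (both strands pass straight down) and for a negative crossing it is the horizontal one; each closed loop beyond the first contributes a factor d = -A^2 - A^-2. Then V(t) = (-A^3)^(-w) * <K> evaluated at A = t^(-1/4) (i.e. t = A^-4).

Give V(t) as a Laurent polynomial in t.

Reading the diagram top to bottom ('/'-over between positions i,i+1 = s_i, '\'-over = s_i^-1): braid word = s2^-1 s1 s1 s2^-1 s1 s2^-1 s1 s1 s3 s4^-1.
The presented braid s2^-1 s1 s1 s2^-1 s1 s2^-1 s1 s1 s3 s4^-1 on 5 strands reduces by inverse Markov moves (closure unchanged at each step):
  Destabilize: the word has the form β·s4^-1 where s4^-1 occurs only as the final letter (β ∈ B_4); drop it and the last strand → 4 strands.
  Destabilize: the word has the form β·s3 where s3 occurs only as the final letter (β ∈ B_3); drop it and the last strand → 3 strands.
Reduced to β = s2^-1 s1 s1 s2^-1 s1 s2^-1 s1 s1 on 3 strands, 8 crossings.
Compute on β:
Braid: s2^-1 s1 s1 s2^-1 s1 s2^-1 s1 s1 on 3 strands, 8 crossings.
Writhe w = (#positive) - (#negative) = 5 - 3 = 2.
Computing the Kauffman bracket via state sum. There are 2^8 = 256 states.
For each crossing: s=0 is the vertical smoothing, s=1 horizontal. Crossing k contributes A^(sign_k * (1 - 2*s_k)); loop factor d = -A^2 - A^-2.
Tabulate the states by total A-exponent and number of loops L (A-exp: L × count):
  A^8: L=4 ×1
  A^6: L=3 ×8
  A^4: L=2 ×26, L=4 ×2
  A^2: L=1 ×35, L=3 ×21
  A^0: L=2 ×63, L=4 ×7
  A^-2: L=3 ×55, L=5 ×1
  A^-4: L=4 ×28
  A^-6: L=5 ×8
  A^-8: L=6 ×1
Each group contributes A^e * Σ count * d^(L-1):
Powers of d = -A^2 - A^-2: d^2 = A^4 + 2 + A^-4; d^3 = -A^6 - 3*A^2 - 3*A^-2 - A^-6; d^4 = A^8 + 4*A^4 + 6 + 4*A^-4 + A^-8; d^5 = -A^10 - 5*A^6 - 10*A^2 - 10*A^-2 - 5*A^-6 - A^-10.
  A^8 * (d^3) = -A^14 - 3*A^10 - 3*A^6 - A^2
  A^6 * (8*d^2) = 8*A^10 + 16*A^6 + 8*A^2
  A^4 * (26*d + 2*d^3) = -2*A^10 - 32*A^6 - 32*A^2 - 2*A^-2
  A^2 * (35 + 21*d^2) = 21*A^6 + 77*A^2 + 21*A^-2
  A^0 * (63*d + 7*d^3) = -7*A^6 - 84*A^2 - 84*A^-2 - 7*A^-6
  A^-2 * (55*d^2 + d^4) = A^6 + 59*A^2 + 116*A^-2 + 59*A^-6 + A^-10
  A^-4 * (28*d^3) = -28*A^2 - 84*A^-2 - 84*A^-6 - 28*A^-10
  A^-6 * (8*d^4) = 8*A^2 + 32*A^-2 + 48*A^-6 + 32*A^-10 + 8*A^-14
  A^-8 * (d^5) = -A^2 - 5*A^-2 - 10*A^-6 - 10*A^-10 - 5*A^-14 - A^-18
Summing the groups: <K> = -A^14 + 3*A^10 - 4*A^6 + 6*A^2 - 6*A^-2 + 6*A^-6 - 5*A^-10 + 3*A^-14 - A^-18
Normalise by the writhe: (-A^3)^(-w) = (-A^3)^(-2) = A^-6, so f(A) = A^-6 * <K> = -A^8 + 3*A^4 - 4 + 6*A^-4 - 6*A^-8 + 6*A^-12 - 5*A^-16 + 3*A^-20 - A^-24.
Substitute A = t^(-1/4), i.e. A^e → t^(-e/4): V(t) = -t^6 + 3*t^5 - 5*t^4 + 6*t^3 - 6*t^2 + 6*t - 4 + 3*t^-1 - t^-2

Answer: -t^6 + 3*t^5 - 5*t^4 + 6*t^3 - 6*t^2 + 6*t - 4 + 3*t^-1 - t^-2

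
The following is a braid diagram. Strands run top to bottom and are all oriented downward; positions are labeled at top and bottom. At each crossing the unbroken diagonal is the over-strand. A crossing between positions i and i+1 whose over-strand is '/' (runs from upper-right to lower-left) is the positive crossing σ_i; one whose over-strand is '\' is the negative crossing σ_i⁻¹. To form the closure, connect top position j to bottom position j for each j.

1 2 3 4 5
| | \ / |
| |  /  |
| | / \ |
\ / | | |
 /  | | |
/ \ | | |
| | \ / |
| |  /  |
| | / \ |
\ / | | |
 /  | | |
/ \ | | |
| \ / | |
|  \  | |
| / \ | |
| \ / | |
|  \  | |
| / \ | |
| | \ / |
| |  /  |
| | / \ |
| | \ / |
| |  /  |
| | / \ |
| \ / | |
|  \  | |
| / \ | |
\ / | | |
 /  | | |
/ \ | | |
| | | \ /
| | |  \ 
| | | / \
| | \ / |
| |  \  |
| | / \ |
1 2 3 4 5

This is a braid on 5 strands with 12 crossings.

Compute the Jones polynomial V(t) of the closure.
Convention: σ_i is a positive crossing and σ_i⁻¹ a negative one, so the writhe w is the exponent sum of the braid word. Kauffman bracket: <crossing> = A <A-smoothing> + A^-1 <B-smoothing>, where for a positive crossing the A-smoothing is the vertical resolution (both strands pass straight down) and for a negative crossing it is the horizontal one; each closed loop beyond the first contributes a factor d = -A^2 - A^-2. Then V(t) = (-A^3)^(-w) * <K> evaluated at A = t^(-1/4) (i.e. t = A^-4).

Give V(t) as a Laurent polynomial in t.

Reading the diagram top to bottom ('/'-over between positions i,i+1 = s_i, '\'-over = s_i^-1): braid word = s3 s1 s3 s1 s2^-1 s2^-1 s3 s3 s2^-1 s1 s4^-1 s3^-1.
The presented braid s3 s1 s3 s1 s2^-1 s2^-1 s3 s3 s2^-1 s1 s4^-1 s3^-1 on 5 strands reduces by inverse Markov moves (closure unchanged at each step):
  Deconjugate: the word is γ·β·γ⁻¹ with γ = s3 (prefix) and γ⁻¹ = s3^-1 (suffix); strip both.
  Destabilize: the word has the form β·s4^-1 where s4^-1 occurs only as the final letter (β ∈ B_4); drop it and the last strand → 4 strands.
Reduced to β = s1 s3 s1 s2^-1 s2^-1 s3 s3 s2^-1 s1 on 4 strands, 9 crossings.
Compute on β:
Braid: s1 s3 s1 s2^-1 s2^-1 s3 s3 s2^-1 s1 on 4 strands, 9 crossings.
Writhe w = (#positive) - (#negative) = 6 - 3 = 3.
Enumerate smoothing states for the bracket polynomial. There are 2^9 = 512 states.
Smooth each crossing (0=||, 1=⌣⌢); contribution A^(Σ sign_k(1-2s_k)) * d^(L-1).
Tabulate the states by total A-exponent and number of loops L (A-exp: L × count):
  A^9: L=5 ×1
  A^7: L=4 ×9
  A^5: L=3 ×32, L=5 ×4
  A^3: L=2 ×55, L=4 ×28, L=6 ×1
  A^1: L=1 ×39, L=3 ×77, L=5 ×10
  A^-1: L=2 ×81, L=4 ×44, L=6 ×1
  A^-3: L=3 ×73, L=5 ×11
  A^-5: L=4 ×35, L=6 ×1
  A^-7: L=5 ×9
  A^-9: L=6 ×1
Each group contributes A^e * Σ count * d^(L-1):
Powers of d = -A^2 - A^-2: d^2 = A^4 + 2 + A^-4; d^3 = -A^6 - 3*A^2 - 3*A^-2 - A^-6; d^4 = A^8 + 4*A^4 + 6 + 4*A^-4 + A^-8; d^5 = -A^10 - 5*A^6 - 10*A^2 - 10*A^-2 - 5*A^-6 - A^-10.
  A^9 * (d^4) = A^17 + 4*A^13 + 6*A^9 + 4*A^5 + A
  A^7 * (9*d^3) = -9*A^13 - 27*A^9 - 27*A^5 - 9*A
  A^5 * (32*d^2 + 4*d^4) = 4*A^13 + 48*A^9 + 88*A^5 + 48*A + 4*A^-3
  A^3 * (55*d + 28*d^3 + d^5) = -A^13 - 33*A^9 - 149*A^5 - 149*A - 33*A^-3 - A^-7
  A^1 * (39 + 77*d^2 + 10*d^4) = 10*A^9 + 117*A^5 + 253*A + 117*A^-3 + 10*A^-7
  A^-1 * (81*d + 44*d^3 + d^5) = -A^9 - 49*A^5 - 223*A - 223*A^-3 - 49*A^-7 - A^-11
  A^-3 * (73*d^2 + 11*d^4) = 11*A^5 + 117*A + 212*A^-3 + 117*A^-7 + 11*A^-11
  A^-5 * (35*d^3 + d^5) = -A^5 - 40*A - 115*A^-3 - 115*A^-7 - 40*A^-11 - A^-15
  A^-7 * (9*d^4) = 9*A + 36*A^-3 + 54*A^-7 + 36*A^-11 + 9*A^-15
  A^-9 * (d^5) = -A - 5*A^-3 - 10*A^-7 - 10*A^-11 - 5*A^-15 - A^-19
Summing the groups: <K> = A^17 - 2*A^13 + 3*A^9 - 6*A^5 + 6*A - 7*A^-3 + 6*A^-7 - 4*A^-11 + 3*A^-15 - A^-19
Normalise by the writhe: (-A^3)^(-w) = (-A^3)^(-3) = -A^-9, so f(A) = -A^-9 * <K> = -A^8 + 2*A^4 - 3 + 6*A^-4 - 6*A^-8 + 7*A^-12 - 6*A^-16 + 4*A^-20 - 3*A^-24 + A^-28.
Substitute A = t^(-1/4), i.e. A^e → t^(-e/4): V(t) = t^7 - 3*t^6 + 4*t^5 - 6*t^4 + 7*t^3 - 6*t^2 + 6*t - 3 + 2*t^-1 - t^-2

Answer: t^7 - 3*t^6 + 4*t^5 - 6*t^4 + 7*t^3 - 6*t^2 + 6*t - 3 + 2*t^-1 - t^-2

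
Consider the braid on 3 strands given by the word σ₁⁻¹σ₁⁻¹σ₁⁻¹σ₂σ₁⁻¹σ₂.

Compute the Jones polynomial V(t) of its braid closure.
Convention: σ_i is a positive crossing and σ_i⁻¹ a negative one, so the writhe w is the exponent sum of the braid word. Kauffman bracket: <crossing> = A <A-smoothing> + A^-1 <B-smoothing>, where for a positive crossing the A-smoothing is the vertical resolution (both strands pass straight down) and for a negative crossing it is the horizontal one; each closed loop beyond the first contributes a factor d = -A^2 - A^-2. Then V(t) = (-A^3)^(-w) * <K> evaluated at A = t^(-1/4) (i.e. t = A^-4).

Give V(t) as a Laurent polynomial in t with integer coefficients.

t - 1 + 2*t^-1 - 2*t^-2 + 2*t^-3 - 2*t^-4 + t^-5

Derivation:
Braid: s1^-1 s1^-1 s1^-1 s2 s1^-1 s2 on 3 strands, 6 crossings.
Writhe w = (#positive) - (#negative) = 2 - 4 = -2.
Enumerate smoothing states for the bracket polynomial. There are 2^6 = 64 states.
Each crossing splits two ways (0=vertical, 1=horizontal). The state's weight is A^(#A-smoothings - #B-smoothings) * d^(loops - 1).
Tabulate the states by total A-exponent and number of loops L (A-exp: L × count):
  A^6: L=5 ×1
  A^4: L=4 ×6
  A^2: L=3 ×15
  A^0: L=2 ×19, L=4 ×1
  A^-2: L=1 ×11, L=3 ×4
  A^-4: L=2 ×6
  A^-6: L=3 ×1
Each group contributes A^e * Σ count * d^(L-1):
Powers of d = -A^2 - A^-2: d^2 = A^4 + 2 + A^-4; d^3 = -A^6 - 3*A^2 - 3*A^-2 - A^-6; d^4 = A^8 + 4*A^4 + 6 + 4*A^-4 + A^-8.
  A^6 * (d^4) = A^14 + 4*A^10 + 6*A^6 + 4*A^2 + A^-2
  A^4 * (6*d^3) = -6*A^10 - 18*A^6 - 18*A^2 - 6*A^-2
  A^2 * (15*d^2) = 15*A^6 + 30*A^2 + 15*A^-2
  A^0 * (19*d + d^3) = -A^6 - 22*A^2 - 22*A^-2 - A^-6
  A^-2 * (11 + 4*d^2) = 4*A^2 + 19*A^-2 + 4*A^-6
  A^-4 * (6*d) = -6*A^-2 - 6*A^-6
  A^-6 * (d^2) = A^-2 + 2*A^-6 + A^-10
Summing the groups: <K> = A^14 - 2*A^10 + 2*A^6 - 2*A^2 + 2*A^-2 - A^-6 + A^-10
Normalise by the writhe: (-A^3)^(-w) = (-A^3)^(2) = A^6, so f(A) = A^6 * <K> = A^20 - 2*A^16 + 2*A^12 - 2*A^8 + 2*A^4 - 1 + A^-4.
Substitute A = t^(-1/4), i.e. A^e → t^(-e/4): V(t) = t - 1 + 2*t^-1 - 2*t^-2 + 2*t^-3 - 2*t^-4 + t^-5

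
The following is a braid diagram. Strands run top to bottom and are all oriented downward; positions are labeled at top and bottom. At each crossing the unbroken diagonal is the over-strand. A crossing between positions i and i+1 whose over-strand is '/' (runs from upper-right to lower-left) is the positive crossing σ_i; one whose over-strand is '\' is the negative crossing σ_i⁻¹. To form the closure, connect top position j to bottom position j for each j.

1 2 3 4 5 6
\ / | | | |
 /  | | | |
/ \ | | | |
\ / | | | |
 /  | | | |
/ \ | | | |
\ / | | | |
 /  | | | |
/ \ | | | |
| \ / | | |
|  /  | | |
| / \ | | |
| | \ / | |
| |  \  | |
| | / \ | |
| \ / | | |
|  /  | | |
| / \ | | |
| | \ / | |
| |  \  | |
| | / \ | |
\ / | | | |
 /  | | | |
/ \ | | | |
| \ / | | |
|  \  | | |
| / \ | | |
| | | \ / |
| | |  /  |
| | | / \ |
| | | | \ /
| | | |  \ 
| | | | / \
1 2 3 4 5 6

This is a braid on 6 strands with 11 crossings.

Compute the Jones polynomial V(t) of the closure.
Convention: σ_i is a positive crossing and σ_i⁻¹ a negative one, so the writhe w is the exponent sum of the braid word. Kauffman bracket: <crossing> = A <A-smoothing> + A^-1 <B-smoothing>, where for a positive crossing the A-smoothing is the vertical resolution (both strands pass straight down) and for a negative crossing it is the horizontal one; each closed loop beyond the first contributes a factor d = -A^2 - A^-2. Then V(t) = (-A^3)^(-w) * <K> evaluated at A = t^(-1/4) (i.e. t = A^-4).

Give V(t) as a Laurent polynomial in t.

Reading the diagram top to bottom ('/'-over between positions i,i+1 = s_i, '\'-over = s_i^-1): braid word = s1 s1 s1 s2 s3^-1 s2 s3^-1 s1 s2^-1 s4 s5^-1.
The presented braid s1 s1 s1 s2 s3^-1 s2 s3^-1 s1 s2^-1 s4 s5^-1 on 6 strands reduces by inverse Markov moves (closure unchanged at each step):
  Destabilize: the word has the form β·s5^-1 where s5^-1 occurs only as the final letter (β ∈ B_5); drop it and the last strand → 5 strands.
  Destabilize: the word has the form β·s4 where s4 occurs only as the final letter (β ∈ B_4); drop it and the last strand → 4 strands.
Reduced to β = s1 s1 s1 s2 s3^-1 s2 s3^-1 s1 s2^-1 on 4 strands, 9 crossings.
Compute on β:
Braid: s1 s1 s1 s2 s3^-1 s2 s3^-1 s1 s2^-1 on 4 strands, 9 crossings.
Writhe w = (#positive) - (#negative) = 6 - 3 = 3.
State-sum expansion of <K>. There are 2^9 = 512 states.
Smooth each crossing (0=||, 1=⌣⌢); contribution A^(Σ sign_k(1-2s_k)) * d^(L-1).
Tabulate the states by total A-exponent and number of loops L (A-exp: L × count):
  A^9: L=3 ×1
  A^7: L=2 ×7, L=4 ×2
  A^5: L=1 ×12, L=3 ×24
  A^3: L=2 ×66, L=4 ×18
  A^1: L=1 ×35, L=3 ×84, L=5 ×7
  A^-1: L=2 ×73, L=4 ×52, L=6 ×1
  A^-3: L=3 ×68, L=5 ×16
  A^-5: L=4 ×34, L=6 ×2
  A^-7: L=5 ×9
  A^-9: L=6 ×1
Each group contributes A^e * Σ count * d^(L-1):
Powers of d = -A^2 - A^-2: d^2 = A^4 + 2 + A^-4; d^3 = -A^6 - 3*A^2 - 3*A^-2 - A^-6; d^4 = A^8 + 4*A^4 + 6 + 4*A^-4 + A^-8; d^5 = -A^10 - 5*A^6 - 10*A^2 - 10*A^-2 - 5*A^-6 - A^-10.
  A^9 * (d^2) = A^13 + 2*A^9 + A^5
  A^7 * (7*d + 2*d^3) = -2*A^13 - 13*A^9 - 13*A^5 - 2*A
  A^5 * (12 + 24*d^2) = 24*A^9 + 60*A^5 + 24*A
  A^3 * (66*d + 18*d^3) = -18*A^9 - 120*A^5 - 120*A - 18*A^-3
  A^1 * (35 + 84*d^2 + 7*d^4) = 7*A^9 + 112*A^5 + 245*A + 112*A^-3 + 7*A^-7
  A^-1 * (73*d + 52*d^3 + d^5) = -A^9 - 57*A^5 - 239*A - 239*A^-3 - 57*A^-7 - A^-11
  A^-3 * (68*d^2 + 16*d^4) = 16*A^5 + 132*A + 232*A^-3 + 132*A^-7 + 16*A^-11
  A^-5 * (34*d^3 + 2*d^5) = -2*A^5 - 44*A - 122*A^-3 - 122*A^-7 - 44*A^-11 - 2*A^-15
  A^-7 * (9*d^4) = 9*A + 36*A^-3 + 54*A^-7 + 36*A^-11 + 9*A^-15
  A^-9 * (d^5) = -A - 5*A^-3 - 10*A^-7 - 10*A^-11 - 5*A^-15 - A^-19
Summing the groups: <K> = -A^13 + A^9 - 3*A^5 + 4*A - 4*A^-3 + 4*A^-7 - 3*A^-11 + 2*A^-15 - A^-19
Normalise by the writhe: (-A^3)^(-w) = (-A^3)^(-3) = -A^-9, so f(A) = -A^-9 * <K> = A^4 - 1 + 3*A^-4 - 4*A^-8 + 4*A^-12 - 4*A^-16 + 3*A^-20 - 2*A^-24 + A^-28.
Substitute A = t^(-1/4), i.e. A^e → t^(-e/4): V(t) = t^7 - 2*t^6 + 3*t^5 - 4*t^4 + 4*t^3 - 4*t^2 + 3*t - 1 + t^-1

Answer: t^7 - 2*t^6 + 3*t^5 - 4*t^4 + 4*t^3 - 4*t^2 + 3*t - 1 + t^-1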